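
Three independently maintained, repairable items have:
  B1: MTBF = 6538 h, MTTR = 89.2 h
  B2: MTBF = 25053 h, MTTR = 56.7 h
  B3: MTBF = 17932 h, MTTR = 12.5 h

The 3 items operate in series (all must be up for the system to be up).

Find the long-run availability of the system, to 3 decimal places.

0.984

A(B1) = MTBF/(MTBF+MTTR) = 6538/(6538+89.2) = 0.986540
A(B2) = MTBF/(MTBF+MTTR) = 25053/(25053+56.7) = 0.997742
A(B3) = MTBF/(MTBF+MTTR) = 17932/(17932+12.5) = 0.999303
Series availability: 0.986540 × 0.997742 × 0.999303 = 0.984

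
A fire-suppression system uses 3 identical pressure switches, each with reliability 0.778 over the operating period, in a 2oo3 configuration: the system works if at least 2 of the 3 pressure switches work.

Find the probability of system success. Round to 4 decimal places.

R = Σ_{i=2}^{3} C(3,i) p^i (1−p)^{3−i} with p = 0.778
C(3,2)·0.778^2·0.222^1 = 0.403119
C(3,3)·0.778^3·0.222^0 = 0.470911
Sum = 0.8740

0.8740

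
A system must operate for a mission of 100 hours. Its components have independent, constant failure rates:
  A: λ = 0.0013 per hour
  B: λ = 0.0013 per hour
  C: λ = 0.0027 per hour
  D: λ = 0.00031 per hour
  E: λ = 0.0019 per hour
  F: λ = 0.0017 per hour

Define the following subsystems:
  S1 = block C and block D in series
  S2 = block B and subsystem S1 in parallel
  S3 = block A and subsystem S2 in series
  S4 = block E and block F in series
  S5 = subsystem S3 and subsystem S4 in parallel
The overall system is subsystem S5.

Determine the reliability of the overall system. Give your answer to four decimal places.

0.9547

R(A) = exp(−0.0013 × 100) = 0.878095
R(B) = exp(−0.0013 × 100) = 0.878095
R(C) = exp(−0.0027 × 100) = 0.763379
R(D) = exp(−0.00031 × 100) = 0.969476
R(E) = exp(−0.0019 × 100) = 0.826959
R(F) = exp(−0.0017 × 100) = 0.843665
Series (C and D): 0.763379 × 0.969476 = 0.740078
Parallel (B and [0.740078]): 1 − (1 − 0.878095)(1 − 0.740078) = 0.968314
Series (A and [0.968314]): 0.878095 × 0.968314 = 0.850272
Series (E and F): 0.826959 × 0.843665 = 0.697676
Parallel ([0.850272] and [0.697676]): 1 − (1 − 0.850272)(1 − 0.697676) = 0.9547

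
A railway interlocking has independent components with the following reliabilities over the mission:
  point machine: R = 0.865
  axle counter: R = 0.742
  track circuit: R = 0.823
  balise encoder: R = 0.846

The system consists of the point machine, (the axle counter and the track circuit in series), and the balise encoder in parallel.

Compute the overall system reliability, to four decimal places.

0.9919

Series (axle counter and track circuit): 0.742000 × 0.823000 = 0.610666
Parallel (point machine, [0.610666], and balise encoder): 1 − (1 − 0.865000)(1 − 0.610666)(1 − 0.846000) = 0.9919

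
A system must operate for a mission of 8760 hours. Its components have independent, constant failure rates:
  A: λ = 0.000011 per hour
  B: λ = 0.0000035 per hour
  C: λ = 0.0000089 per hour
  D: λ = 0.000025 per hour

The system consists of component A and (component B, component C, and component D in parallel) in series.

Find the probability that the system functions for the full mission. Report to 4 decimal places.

0.9077

R(A) = exp(−0.000011 × 8760) = 0.908137
R(B) = exp(−0.0000035 × 8760) = 0.969805
R(C) = exp(−0.0000089 × 8760) = 0.924998
R(D) = exp(−0.000025 × 8760) = 0.803322
Parallel (B, C, and D): 1 − (1 − 0.969805)(1 − 0.924998)(1 − 0.803322) = 0.999555
Series (A and [0.999555]): 0.908137 × 0.999555 = 0.9077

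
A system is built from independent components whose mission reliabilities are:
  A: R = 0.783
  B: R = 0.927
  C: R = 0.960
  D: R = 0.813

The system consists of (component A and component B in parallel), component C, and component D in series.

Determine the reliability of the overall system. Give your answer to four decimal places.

0.7681

Parallel (A and B): 1 − (1 − 0.783000)(1 − 0.927000) = 0.984159
Series ([0.984159], C, and D): 0.984159 × 0.960000 × 0.813000 = 0.7681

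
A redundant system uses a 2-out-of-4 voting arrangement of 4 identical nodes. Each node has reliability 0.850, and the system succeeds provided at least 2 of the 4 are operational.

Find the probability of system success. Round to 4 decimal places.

R = Σ_{i=2}^{4} C(4,i) p^i (1−p)^{4−i} with p = 0.850
C(4,2)·0.850^2·0.150^2 = 0.097538
C(4,3)·0.850^3·0.150^1 = 0.368475
C(4,4)·0.850^4·0.150^0 = 0.522006
Sum = 0.9880

0.9880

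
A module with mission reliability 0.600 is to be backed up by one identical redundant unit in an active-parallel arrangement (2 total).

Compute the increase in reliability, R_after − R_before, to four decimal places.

R_before = 0.600
R_after = 1 − (1 − 0.600)^2 = 0.8400
ΔR = 0.8400 − 0.600 = 0.2400

0.2400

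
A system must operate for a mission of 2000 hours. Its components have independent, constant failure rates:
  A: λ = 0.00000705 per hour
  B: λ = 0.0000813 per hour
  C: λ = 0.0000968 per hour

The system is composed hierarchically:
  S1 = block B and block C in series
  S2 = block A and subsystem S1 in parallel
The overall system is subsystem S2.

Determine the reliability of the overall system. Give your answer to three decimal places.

R(A) = exp(−0.00000705 × 2000) = 0.98600
R(B) = exp(−0.0000813 × 2000) = 0.84993
R(C) = exp(−0.0000968 × 2000) = 0.82399
Series (B and C): 0.84993 × 0.82399 = 0.70033
Parallel (A and [0.70033]): 1 − (1 − 0.98600)(1 − 0.70033) = 0.996

0.996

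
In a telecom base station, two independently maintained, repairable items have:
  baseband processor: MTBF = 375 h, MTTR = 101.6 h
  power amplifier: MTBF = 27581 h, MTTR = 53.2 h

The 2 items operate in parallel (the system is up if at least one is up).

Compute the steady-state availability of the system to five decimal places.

A(baseband processor) = MTBF/(MTBF+MTTR) = 375/(375+101.6) = 0.786823
A(power amplifier) = MTBF/(MTBF+MTTR) = 27581/(27581+53.2) = 0.998075
Parallel availability: 1 − (1 − 0.786823)(1 − 0.998075) = 0.99959

0.99959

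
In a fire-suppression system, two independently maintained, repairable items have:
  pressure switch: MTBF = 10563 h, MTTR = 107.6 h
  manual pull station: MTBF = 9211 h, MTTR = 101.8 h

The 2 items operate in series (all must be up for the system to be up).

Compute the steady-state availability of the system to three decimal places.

A(pressure switch) = MTBF/(MTBF+MTTR) = 10563/(10563+107.6) = 0.989916
A(manual pull station) = MTBF/(MTBF+MTTR) = 9211/(9211+101.8) = 0.989069
Series availability: 0.989916 × 0.989069 = 0.979

0.979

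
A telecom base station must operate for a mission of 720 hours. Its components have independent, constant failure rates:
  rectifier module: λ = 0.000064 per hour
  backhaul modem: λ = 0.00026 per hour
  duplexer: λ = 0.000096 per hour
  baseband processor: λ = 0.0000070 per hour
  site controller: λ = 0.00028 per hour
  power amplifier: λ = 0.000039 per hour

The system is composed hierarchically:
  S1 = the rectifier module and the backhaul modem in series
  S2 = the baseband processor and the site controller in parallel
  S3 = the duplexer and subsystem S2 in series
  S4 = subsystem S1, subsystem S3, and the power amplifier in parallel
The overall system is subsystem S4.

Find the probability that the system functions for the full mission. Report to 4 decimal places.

0.9996

R(rectifier module) = exp(−0.000064 × 720) = 0.954966
R(backhaul modem) = exp(−0.00026 × 720) = 0.829278
R(duplexer) = exp(−0.000096 × 720) = 0.933215
R(baseband processor) = exp(−0.0000070 × 720) = 0.994973
R(site controller) = exp(−0.00028 × 720) = 0.817422
R(power amplifier) = exp(−0.000039 × 720) = 0.972311
Series (rectifier module and backhaul modem): 0.954966 × 0.829278 = 0.791932
Parallel (baseband processor and site controller): 1 − (1 − 0.994973)(1 − 0.817422) = 0.999082
Series (duplexer and [0.999082]): 0.933215 × 0.999082 = 0.932358
Parallel ([0.791932], [0.932358], and power amplifier): 1 − (1 − 0.791932)(1 − 0.932358)(1 − 0.972311) = 0.9996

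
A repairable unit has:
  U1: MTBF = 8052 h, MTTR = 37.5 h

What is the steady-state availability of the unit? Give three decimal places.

0.995

A(U1) = MTBF/(MTBF+MTTR) = 8052/(8052+37.5) = 0.995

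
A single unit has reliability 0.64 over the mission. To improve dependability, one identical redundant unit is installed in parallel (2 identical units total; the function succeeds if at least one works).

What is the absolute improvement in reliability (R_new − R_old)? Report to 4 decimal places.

R_before = 0.64
R_after = 1 − (1 − 0.64)^2 = 0.8704
ΔR = 0.8704 − 0.64 = 0.2304

0.2304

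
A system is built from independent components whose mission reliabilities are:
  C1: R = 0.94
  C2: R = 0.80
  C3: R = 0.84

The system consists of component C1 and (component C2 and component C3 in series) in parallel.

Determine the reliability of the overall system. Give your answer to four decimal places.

0.9803

Series (C2 and C3): 0.800000 × 0.840000 = 0.672000
Parallel (C1 and [0.672000]): 1 − (1 − 0.940000)(1 − 0.672000) = 0.9803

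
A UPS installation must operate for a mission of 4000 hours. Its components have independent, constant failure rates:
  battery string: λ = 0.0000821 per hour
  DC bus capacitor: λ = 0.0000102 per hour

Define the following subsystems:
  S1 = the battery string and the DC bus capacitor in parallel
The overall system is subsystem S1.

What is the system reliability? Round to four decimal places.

0.9888

R(battery string) = exp(−0.0000821 × 4000) = 0.720075
R(DC bus capacitor) = exp(−0.0000102 × 4000) = 0.960021
Parallel (battery string and DC bus capacitor): 1 − (1 − 0.720075)(1 − 0.960021) = 0.9888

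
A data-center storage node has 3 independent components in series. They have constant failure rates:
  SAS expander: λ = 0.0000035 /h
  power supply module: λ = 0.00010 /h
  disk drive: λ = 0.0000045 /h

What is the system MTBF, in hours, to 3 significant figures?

9260

Series of exponential components: λ_sys = Σ λ_i
λ_sys = 0.0000035 + 0.00010 + 0.0000045 = 1.0800e-04 /h
MTBF = 1 / λ_sys = 9260 h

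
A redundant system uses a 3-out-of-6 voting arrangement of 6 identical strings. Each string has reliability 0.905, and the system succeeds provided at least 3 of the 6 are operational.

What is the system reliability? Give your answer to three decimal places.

0.999

R = Σ_{i=3}^{6} C(6,i) p^i (1−p)^{6−i} with p = 0.905
C(6,3)·0.905^3·0.095^3 = 0.01271
C(6,4)·0.905^4·0.095^2 = 0.09081
C(6,5)·0.905^5·0.095^1 = 0.34603
C(6,6)·0.905^6·0.095^0 = 0.54940
Sum = 0.999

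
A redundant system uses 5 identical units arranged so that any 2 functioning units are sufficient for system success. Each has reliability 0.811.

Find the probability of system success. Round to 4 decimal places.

R = Σ_{i=2}^{5} C(5,i) p^i (1−p)^{5−i} with p = 0.811
C(5,2)·0.811^2·0.189^3 = 0.044405
C(5,3)·0.811^3·0.189^2 = 0.190540
C(5,4)·0.811^4·0.189^1 = 0.408804
C(5,5)·0.811^5·0.189^0 = 0.350836
Sum = 0.9946

0.9946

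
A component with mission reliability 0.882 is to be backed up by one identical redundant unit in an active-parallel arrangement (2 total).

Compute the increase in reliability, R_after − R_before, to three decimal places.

R_before = 0.882
R_after = 1 − (1 − 0.882)^2 = 0.986
ΔR = 0.986 − 0.882 = 0.104

0.104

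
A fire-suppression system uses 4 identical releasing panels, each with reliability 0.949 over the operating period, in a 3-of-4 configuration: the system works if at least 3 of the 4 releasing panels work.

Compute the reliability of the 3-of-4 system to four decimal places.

0.9854

R = Σ_{i=3}^{4} C(4,i) p^i (1−p)^{4−i} with p = 0.949
C(4,3)·0.949^3·0.051^1 = 0.174353
C(4,4)·0.949^4·0.051^0 = 0.811082
Sum = 0.9854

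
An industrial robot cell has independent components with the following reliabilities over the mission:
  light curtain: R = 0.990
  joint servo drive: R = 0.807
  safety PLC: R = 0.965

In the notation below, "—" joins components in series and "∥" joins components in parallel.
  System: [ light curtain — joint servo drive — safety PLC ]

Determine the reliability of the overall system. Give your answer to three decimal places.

Series (light curtain, joint servo drive, and safety PLC): 0.99000 × 0.80700 × 0.96500 = 0.771

0.771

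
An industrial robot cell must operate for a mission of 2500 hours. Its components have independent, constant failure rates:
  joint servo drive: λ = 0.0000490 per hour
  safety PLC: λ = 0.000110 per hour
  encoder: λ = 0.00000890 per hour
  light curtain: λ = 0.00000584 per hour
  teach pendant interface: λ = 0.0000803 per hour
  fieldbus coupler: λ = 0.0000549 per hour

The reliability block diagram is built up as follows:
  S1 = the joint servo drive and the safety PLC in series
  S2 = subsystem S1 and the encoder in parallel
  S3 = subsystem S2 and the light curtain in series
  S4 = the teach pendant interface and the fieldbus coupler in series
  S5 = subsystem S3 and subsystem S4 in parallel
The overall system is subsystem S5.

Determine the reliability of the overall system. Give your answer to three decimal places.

0.994

R(joint servo drive) = exp(−0.0000490 × 2500) = 0.88471
R(safety PLC) = exp(−0.000110 × 2500) = 0.75957
R(encoder) = exp(−0.00000890 × 2500) = 0.97800
R(light curtain) = exp(−0.00000584 × 2500) = 0.98551
R(teach pendant interface) = exp(−0.0000803 × 2500) = 0.81812
R(fieldbus coupler) = exp(−0.0000549 × 2500) = 0.87175
Series (joint servo drive and safety PLC): 0.88471 × 0.75957 = 0.67200
Parallel ([0.67200] and encoder): 1 − (1 − 0.67200)(1 − 0.97800) = 0.99278
Series ([0.99278] and light curtain): 0.99278 × 0.98551 = 0.97839
Series (teach pendant interface and fieldbus coupler): 0.81812 × 0.87175 = 0.71320
Parallel ([0.97839] and [0.71320]): 1 − (1 − 0.97839)(1 − 0.71320) = 0.994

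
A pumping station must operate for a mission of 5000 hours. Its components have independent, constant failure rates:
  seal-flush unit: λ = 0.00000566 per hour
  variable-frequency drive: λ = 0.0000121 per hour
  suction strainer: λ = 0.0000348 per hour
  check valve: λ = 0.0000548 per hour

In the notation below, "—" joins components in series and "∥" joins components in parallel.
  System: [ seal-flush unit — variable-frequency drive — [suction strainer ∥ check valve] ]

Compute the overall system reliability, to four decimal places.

0.8800

R(seal-flush unit) = exp(−0.00000566 × 5000) = 0.972097
R(variable-frequency drive) = exp(−0.0000121 × 5000) = 0.941294
R(suction strainer) = exp(−0.0000348 × 5000) = 0.840297
R(check valve) = exp(−0.0000548 × 5000) = 0.760332
Parallel (suction strainer and check valve): 1 − (1 − 0.840297)(1 − 0.760332) = 0.961724
Series (seal-flush unit, variable-frequency drive, and [0.961724]): 0.972097 × 0.941294 × 0.961724 = 0.8800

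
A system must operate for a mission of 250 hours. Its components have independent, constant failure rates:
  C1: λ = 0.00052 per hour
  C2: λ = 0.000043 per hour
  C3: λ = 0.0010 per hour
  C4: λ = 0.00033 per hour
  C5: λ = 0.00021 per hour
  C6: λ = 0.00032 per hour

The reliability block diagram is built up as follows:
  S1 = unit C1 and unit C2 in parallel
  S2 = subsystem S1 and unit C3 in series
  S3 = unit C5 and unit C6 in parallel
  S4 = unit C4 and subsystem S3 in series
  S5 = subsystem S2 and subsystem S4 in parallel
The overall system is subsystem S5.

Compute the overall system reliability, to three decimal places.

0.982

R(C1) = exp(−0.00052 × 250) = 0.87810
R(C2) = exp(−0.000043 × 250) = 0.98931
R(C3) = exp(−0.0010 × 250) = 0.77880
R(C4) = exp(−0.00033 × 250) = 0.92081
R(C5) = exp(−0.00021 × 250) = 0.94885
R(C6) = exp(−0.00032 × 250) = 0.92312
Parallel (C1 and C2): 1 − (1 − 0.87810)(1 − 0.98931) = 0.99870
Series ([0.99870] and C3): 0.99870 × 0.77880 = 0.77779
Parallel (C5 and C6): 1 − (1 − 0.94885)(1 − 0.92312) = 0.99607
Series (C4 and [0.99607]): 0.92081 × 0.99607 = 0.91719
Parallel ([0.77779] and [0.91719]): 1 − (1 − 0.77779)(1 − 0.91719) = 0.982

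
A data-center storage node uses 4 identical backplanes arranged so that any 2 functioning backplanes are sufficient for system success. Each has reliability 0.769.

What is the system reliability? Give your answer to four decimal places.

0.9592

R = Σ_{i=2}^{4} C(4,i) p^i (1−p)^{4−i} with p = 0.769
C(4,2)·0.769^2·0.231^2 = 0.189334
C(4,3)·0.769^3·0.231^1 = 0.420195
C(4,4)·0.769^4·0.231^0 = 0.349708
Sum = 0.9592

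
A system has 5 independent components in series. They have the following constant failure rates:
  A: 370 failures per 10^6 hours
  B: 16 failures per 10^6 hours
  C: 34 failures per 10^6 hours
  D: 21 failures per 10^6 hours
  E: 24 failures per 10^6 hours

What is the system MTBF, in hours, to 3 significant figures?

2150

Series of exponential components: λ_sys = Σ λ_i
λ_sys = 0.00037 + 0.000016 + 0.000034 + 0.000021 + 0.000024 = 4.6500e-04 /h
MTBF = 1 / λ_sys = 2150 h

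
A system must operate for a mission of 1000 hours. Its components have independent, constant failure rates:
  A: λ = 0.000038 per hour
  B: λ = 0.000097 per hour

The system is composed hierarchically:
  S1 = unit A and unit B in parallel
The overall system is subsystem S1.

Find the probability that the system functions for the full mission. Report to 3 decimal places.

0.997

R(A) = exp(−0.000038 × 1000) = 0.96271
R(B) = exp(−0.000097 × 1000) = 0.90756
Parallel (A and B): 1 − (1 − 0.96271)(1 − 0.90756) = 0.997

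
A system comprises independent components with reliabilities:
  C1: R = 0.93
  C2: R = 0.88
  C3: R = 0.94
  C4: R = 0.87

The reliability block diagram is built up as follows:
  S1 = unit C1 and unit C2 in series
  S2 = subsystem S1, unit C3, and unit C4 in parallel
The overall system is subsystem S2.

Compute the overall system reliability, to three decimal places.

Series (C1 and C2): 0.93000 × 0.88000 = 0.81840
Parallel ([0.81840], C3, and C4): 1 − (1 − 0.81840)(1 − 0.94000)(1 − 0.87000) = 0.999

0.999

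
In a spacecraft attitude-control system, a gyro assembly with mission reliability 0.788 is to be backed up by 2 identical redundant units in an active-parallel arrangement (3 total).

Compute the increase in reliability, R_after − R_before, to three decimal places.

R_before = 0.788
R_after = 1 − (1 − 0.788)^3 = 0.990
ΔR = 0.990 − 0.788 = 0.202

0.202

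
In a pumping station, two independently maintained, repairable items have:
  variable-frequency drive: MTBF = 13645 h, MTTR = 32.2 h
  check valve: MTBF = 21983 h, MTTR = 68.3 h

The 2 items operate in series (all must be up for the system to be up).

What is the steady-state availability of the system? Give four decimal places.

A(variable-frequency drive) = MTBF/(MTBF+MTTR) = 13645/(13645+32.2) = 0.997646
A(check valve) = MTBF/(MTBF+MTTR) = 21983/(21983+68.3) = 0.996903
Series availability: 0.997646 × 0.996903 = 0.9946

0.9946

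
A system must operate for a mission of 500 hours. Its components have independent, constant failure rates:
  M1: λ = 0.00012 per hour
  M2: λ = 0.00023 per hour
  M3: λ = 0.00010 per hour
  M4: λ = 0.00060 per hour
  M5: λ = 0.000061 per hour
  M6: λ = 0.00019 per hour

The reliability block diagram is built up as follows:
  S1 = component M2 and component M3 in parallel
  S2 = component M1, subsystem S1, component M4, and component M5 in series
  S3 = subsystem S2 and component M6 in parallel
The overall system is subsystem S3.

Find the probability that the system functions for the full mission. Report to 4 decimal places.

0.9704

R(M1) = exp(−0.00012 × 500) = 0.941765
R(M2) = exp(−0.00023 × 500) = 0.891366
R(M3) = exp(−0.00010 × 500) = 0.951229
R(M4) = exp(−0.00060 × 500) = 0.740818
R(M5) = exp(−0.000061 × 500) = 0.969960
R(M6) = exp(−0.00019 × 500) = 0.909373
Parallel (M2 and M3): 1 − (1 − 0.891366)(1 − 0.951229) = 0.994702
Series (M1, [0.994702], M4, and M5): 0.941765 × 0.994702 × 0.740818 × 0.969960 = 0.673133
Parallel ([0.673133] and M6): 1 − (1 − 0.673133)(1 − 0.909373) = 0.9704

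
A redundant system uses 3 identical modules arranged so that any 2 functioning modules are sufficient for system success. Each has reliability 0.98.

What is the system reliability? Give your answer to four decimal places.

R = Σ_{i=2}^{3} C(3,i) p^i (1−p)^{3−i} with p = 0.98
C(3,2)·0.98^2·0.02^1 = 0.057624
C(3,3)·0.98^3·0.02^0 = 0.941192
Sum = 0.9988

0.9988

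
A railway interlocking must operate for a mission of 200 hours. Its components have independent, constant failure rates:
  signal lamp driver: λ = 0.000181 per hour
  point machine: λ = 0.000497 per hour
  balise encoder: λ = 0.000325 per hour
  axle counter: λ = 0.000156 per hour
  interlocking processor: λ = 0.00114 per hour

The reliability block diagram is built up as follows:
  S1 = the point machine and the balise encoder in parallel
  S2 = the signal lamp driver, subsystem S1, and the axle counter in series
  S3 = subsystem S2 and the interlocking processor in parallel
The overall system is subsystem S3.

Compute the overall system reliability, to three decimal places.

R(signal lamp driver) = exp(−0.000181 × 200) = 0.96445
R(point machine) = exp(−0.000497 × 200) = 0.90538
R(balise encoder) = exp(−0.000325 × 200) = 0.93707
R(axle counter) = exp(−0.000156 × 200) = 0.96928
R(interlocking processor) = exp(−0.00114 × 200) = 0.79612
Parallel (point machine and balise encoder): 1 − (1 − 0.90538)(1 − 0.93707) = 0.99405
Series (signal lamp driver, [0.99405], and axle counter): 0.96445 × 0.99405 × 0.96928 = 0.92926
Parallel ([0.92926] and interlocking processor): 1 − (1 − 0.92926)(1 − 0.79612) = 0.986

0.986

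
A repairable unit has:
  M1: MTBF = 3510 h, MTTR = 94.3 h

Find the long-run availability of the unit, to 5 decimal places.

0.97384

A(M1) = MTBF/(MTBF+MTTR) = 3510/(3510+94.3) = 0.97384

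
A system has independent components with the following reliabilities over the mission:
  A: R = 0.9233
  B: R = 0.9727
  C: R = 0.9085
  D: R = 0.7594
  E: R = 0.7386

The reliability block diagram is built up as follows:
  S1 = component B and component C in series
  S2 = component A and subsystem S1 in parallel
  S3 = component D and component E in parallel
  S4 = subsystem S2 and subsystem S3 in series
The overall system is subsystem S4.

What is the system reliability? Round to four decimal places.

0.9287

Series (B and C): 0.972700 × 0.908500 = 0.883698
Parallel (A and [0.883698]): 1 − (1 − 0.923300)(1 − 0.883698) = 0.991080
Parallel (D and E): 1 − (1 − 0.759400)(1 − 0.738600) = 0.937107
Series ([0.991080] and [0.937107]): 0.991080 × 0.937107 = 0.9287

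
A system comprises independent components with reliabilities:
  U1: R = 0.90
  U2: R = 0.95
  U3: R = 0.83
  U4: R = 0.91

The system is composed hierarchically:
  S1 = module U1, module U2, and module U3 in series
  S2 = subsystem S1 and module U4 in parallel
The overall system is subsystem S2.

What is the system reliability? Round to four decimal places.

Series (U1, U2, and U3): 0.900000 × 0.950000 × 0.830000 = 0.709650
Parallel ([0.709650] and U4): 1 − (1 − 0.709650)(1 − 0.910000) = 0.9739

0.9739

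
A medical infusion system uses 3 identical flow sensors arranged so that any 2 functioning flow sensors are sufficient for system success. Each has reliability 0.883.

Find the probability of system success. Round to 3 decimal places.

0.962

R = Σ_{i=2}^{3} C(3,i) p^i (1−p)^{3−i} with p = 0.883
C(3,2)·0.883^2·0.117^1 = 0.27367
C(3,3)·0.883^3·0.117^0 = 0.68847
Sum = 0.962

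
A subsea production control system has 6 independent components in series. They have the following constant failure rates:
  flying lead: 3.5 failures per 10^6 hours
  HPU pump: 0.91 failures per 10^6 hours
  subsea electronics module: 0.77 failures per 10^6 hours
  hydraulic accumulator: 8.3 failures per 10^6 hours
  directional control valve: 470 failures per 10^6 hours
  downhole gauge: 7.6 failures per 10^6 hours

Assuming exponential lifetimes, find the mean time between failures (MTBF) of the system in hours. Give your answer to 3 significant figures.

2040

Series of exponential components: λ_sys = Σ λ_i
λ_sys = 0.0000035 + 0.00000091 + 0.00000077 + 0.0000083 + 0.00047 + 0.0000076 = 4.9108e-04 /h
MTBF = 1 / λ_sys = 2040 h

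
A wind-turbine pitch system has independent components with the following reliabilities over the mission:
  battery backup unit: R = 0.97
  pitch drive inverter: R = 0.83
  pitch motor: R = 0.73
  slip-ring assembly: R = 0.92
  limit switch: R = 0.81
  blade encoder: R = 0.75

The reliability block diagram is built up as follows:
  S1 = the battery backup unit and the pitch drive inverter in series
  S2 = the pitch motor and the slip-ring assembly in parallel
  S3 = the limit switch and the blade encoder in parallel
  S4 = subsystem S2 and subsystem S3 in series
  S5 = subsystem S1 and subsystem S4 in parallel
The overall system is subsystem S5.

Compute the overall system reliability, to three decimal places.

Series (battery backup unit and pitch drive inverter): 0.97000 × 0.83000 = 0.80510
Parallel (pitch motor and slip-ring assembly): 1 − (1 − 0.73000)(1 − 0.92000) = 0.97840
Parallel (limit switch and blade encoder): 1 − (1 − 0.81000)(1 − 0.75000) = 0.95250
Series ([0.97840] and [0.95250]): 0.97840 × 0.95250 = 0.93193
Parallel ([0.80510] and [0.93193]): 1 − (1 − 0.80510)(1 − 0.93193) = 0.987

0.987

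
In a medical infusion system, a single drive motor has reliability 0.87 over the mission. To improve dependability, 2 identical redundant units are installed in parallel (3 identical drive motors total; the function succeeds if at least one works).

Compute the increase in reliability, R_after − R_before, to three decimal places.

0.128

R_before = 0.87
R_after = 1 − (1 − 0.87)^3 = 0.998
ΔR = 0.998 − 0.87 = 0.128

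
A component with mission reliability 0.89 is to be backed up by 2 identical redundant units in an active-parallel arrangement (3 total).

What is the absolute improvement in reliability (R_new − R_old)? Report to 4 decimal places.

0.1087

R_before = 0.89
R_after = 1 − (1 − 0.89)^3 = 0.9987
ΔR = 0.9987 − 0.89 = 0.1087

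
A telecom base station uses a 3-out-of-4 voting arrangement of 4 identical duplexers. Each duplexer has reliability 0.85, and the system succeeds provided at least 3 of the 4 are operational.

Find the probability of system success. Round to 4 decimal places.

R = Σ_{i=3}^{4} C(4,i) p^i (1−p)^{4−i} with p = 0.85
C(4,3)·0.85^3·0.15^1 = 0.368475
C(4,4)·0.85^4·0.15^0 = 0.522006
Sum = 0.8905

0.8905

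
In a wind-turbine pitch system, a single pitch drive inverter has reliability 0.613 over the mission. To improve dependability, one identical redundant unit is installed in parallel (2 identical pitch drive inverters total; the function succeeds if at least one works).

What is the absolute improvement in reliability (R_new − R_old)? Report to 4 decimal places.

R_before = 0.613
R_after = 1 − (1 − 0.613)^2 = 0.8502
ΔR = 0.8502 − 0.613 = 0.2372

0.2372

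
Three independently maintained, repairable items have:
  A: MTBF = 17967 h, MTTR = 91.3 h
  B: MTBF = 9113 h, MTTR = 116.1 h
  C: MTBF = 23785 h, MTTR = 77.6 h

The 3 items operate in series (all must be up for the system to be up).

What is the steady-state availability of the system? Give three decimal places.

0.979

A(A) = MTBF/(MTBF+MTTR) = 17967/(17967+91.3) = 0.994944
A(B) = MTBF/(MTBF+MTTR) = 9113/(9113+116.1) = 0.987420
A(C) = MTBF/(MTBF+MTTR) = 23785/(23785+77.6) = 0.996748
Series availability: 0.994944 × 0.987420 × 0.996748 = 0.979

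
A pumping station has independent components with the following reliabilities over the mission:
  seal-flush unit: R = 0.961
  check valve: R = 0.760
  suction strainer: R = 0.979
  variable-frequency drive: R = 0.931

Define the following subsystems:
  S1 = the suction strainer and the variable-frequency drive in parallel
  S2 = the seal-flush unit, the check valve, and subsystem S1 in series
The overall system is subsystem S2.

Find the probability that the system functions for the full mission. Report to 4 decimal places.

Parallel (suction strainer and variable-frequency drive): 1 − (1 − 0.979000)(1 − 0.931000) = 0.998551
Series (seal-flush unit, check valve, and [0.998551]): 0.961000 × 0.760000 × 0.998551 = 0.7293

0.7293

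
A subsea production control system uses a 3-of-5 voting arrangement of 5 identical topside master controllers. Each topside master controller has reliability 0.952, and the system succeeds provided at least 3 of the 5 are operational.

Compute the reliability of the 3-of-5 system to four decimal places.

0.9990

R = Σ_{i=3}^{5} C(5,i) p^i (1−p)^{5−i} with p = 0.952
C(5,3)·0.952^3·0.048^2 = 0.019879
C(5,4)·0.952^4·0.048^1 = 0.197133
C(5,5)·0.952^5·0.048^0 = 0.781960
Sum = 0.9990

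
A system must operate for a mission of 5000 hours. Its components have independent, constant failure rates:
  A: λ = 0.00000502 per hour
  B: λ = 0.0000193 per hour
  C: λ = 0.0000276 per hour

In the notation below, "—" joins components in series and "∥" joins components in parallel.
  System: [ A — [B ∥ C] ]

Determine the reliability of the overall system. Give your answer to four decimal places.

0.9636

R(A) = exp(−0.00000502 × 5000) = 0.975212
R(B) = exp(−0.0000193 × 5000) = 0.908010
R(C) = exp(−0.0000276 × 5000) = 0.871099
Parallel (B and C): 1 − (1 − 0.908010)(1 − 0.871099) = 0.988142
Series (A and [0.988142]): 0.975212 × 0.988142 = 0.9636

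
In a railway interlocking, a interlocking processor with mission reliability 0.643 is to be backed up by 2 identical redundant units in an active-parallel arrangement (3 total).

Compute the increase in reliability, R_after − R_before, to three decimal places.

R_before = 0.643
R_after = 1 − (1 − 0.643)^3 = 0.955
ΔR = 0.955 − 0.643 = 0.312

0.312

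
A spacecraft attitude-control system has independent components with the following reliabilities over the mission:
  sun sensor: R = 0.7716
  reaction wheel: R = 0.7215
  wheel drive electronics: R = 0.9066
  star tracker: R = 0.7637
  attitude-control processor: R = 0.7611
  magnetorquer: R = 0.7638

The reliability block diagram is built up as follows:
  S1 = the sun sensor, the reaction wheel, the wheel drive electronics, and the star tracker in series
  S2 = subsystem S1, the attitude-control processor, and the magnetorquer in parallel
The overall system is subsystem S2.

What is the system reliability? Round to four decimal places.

0.9653

Series (sun sensor, reaction wheel, wheel drive electronics, and star tracker): 0.771600 × 0.721500 × 0.906600 × 0.763700 = 0.385449
Parallel ([0.385449], attitude-control processor, and magnetorquer): 1 − (1 − 0.385449)(1 − 0.761100)(1 − 0.763800) = 0.9653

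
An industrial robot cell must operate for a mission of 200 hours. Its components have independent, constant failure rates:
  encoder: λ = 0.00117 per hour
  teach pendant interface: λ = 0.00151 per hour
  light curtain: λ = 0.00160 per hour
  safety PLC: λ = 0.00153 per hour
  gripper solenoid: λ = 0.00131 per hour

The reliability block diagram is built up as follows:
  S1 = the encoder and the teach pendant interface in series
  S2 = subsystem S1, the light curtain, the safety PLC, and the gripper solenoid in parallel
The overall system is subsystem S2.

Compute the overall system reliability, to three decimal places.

R(encoder) = exp(−0.00117 × 200) = 0.79136
R(teach pendant interface) = exp(−0.00151 × 200) = 0.73934
R(light curtain) = exp(−0.00160 × 200) = 0.72615
R(safety PLC) = exp(−0.00153 × 200) = 0.73639
R(gripper solenoid) = exp(−0.00131 × 200) = 0.76951
Series (encoder and teach pendant interface): 0.79136 × 0.73934 = 0.58508
Parallel ([0.58508], light curtain, safety PLC, and gripper solenoid): 1 − (1 − 0.58508)(1 − 0.72615)(1 − 0.73639)(1 − 0.76951) = 0.993

0.993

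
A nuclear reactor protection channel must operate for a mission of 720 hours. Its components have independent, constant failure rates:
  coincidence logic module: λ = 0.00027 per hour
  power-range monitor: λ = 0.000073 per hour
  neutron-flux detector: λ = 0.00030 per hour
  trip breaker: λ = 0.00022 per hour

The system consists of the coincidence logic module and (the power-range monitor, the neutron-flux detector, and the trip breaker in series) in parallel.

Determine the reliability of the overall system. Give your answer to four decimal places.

R(coincidence logic module) = exp(−0.00027 × 720) = 0.823329
R(power-range monitor) = exp(−0.000073 × 720) = 0.948797
R(neutron-flux detector) = exp(−0.00030 × 720) = 0.805735
R(trip breaker) = exp(−0.00022 × 720) = 0.853508
Series (power-range monitor, neutron-flux detector, and trip breaker): 0.948797 × 0.805735 × 0.853508 = 0.652489
Parallel (coincidence logic module and [0.652489]): 1 − (1 − 0.823329)(1 − 0.652489) = 0.9386

0.9386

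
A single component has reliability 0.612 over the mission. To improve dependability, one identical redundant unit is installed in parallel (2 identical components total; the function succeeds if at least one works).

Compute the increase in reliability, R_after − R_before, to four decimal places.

R_before = 0.612
R_after = 1 − (1 − 0.612)^2 = 0.8495
ΔR = 0.8495 − 0.612 = 0.2375

0.2375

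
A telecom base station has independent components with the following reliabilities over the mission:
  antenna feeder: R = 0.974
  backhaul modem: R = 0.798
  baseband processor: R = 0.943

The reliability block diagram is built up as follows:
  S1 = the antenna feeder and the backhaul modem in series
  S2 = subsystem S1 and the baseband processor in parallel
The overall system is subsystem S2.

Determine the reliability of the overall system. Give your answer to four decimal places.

0.9873

Series (antenna feeder and backhaul modem): 0.974000 × 0.798000 = 0.777252
Parallel ([0.777252] and baseband processor): 1 − (1 − 0.777252)(1 − 0.943000) = 0.9873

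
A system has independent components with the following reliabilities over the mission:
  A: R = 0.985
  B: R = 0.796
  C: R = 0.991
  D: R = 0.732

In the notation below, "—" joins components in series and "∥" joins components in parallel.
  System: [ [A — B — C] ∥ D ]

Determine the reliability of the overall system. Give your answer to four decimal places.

0.9402

Series (A, B, and C): 0.985000 × 0.796000 × 0.991000 = 0.777003
Parallel ([0.777003] and D): 1 − (1 − 0.777003)(1 − 0.732000) = 0.9402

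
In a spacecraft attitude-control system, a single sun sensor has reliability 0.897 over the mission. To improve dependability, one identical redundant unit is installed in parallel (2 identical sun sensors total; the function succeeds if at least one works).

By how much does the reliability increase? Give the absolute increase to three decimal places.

0.092

R_before = 0.897
R_after = 1 − (1 − 0.897)^2 = 0.989
ΔR = 0.989 − 0.897 = 0.092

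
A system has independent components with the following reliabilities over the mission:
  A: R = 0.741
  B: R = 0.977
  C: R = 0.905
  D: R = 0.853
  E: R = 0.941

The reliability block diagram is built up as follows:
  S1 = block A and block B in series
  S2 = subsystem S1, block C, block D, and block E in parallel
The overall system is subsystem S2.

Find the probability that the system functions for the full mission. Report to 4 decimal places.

0.9998

Series (A and B): 0.741000 × 0.977000 = 0.723957
Parallel ([0.723957], C, D, and E): 1 − (1 − 0.723957)(1 − 0.905000)(1 − 0.853000)(1 − 0.941000) = 0.9998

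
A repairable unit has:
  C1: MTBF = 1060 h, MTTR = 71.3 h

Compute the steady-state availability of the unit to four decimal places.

0.9370

A(C1) = MTBF/(MTBF+MTTR) = 1060/(1060+71.3) = 0.9370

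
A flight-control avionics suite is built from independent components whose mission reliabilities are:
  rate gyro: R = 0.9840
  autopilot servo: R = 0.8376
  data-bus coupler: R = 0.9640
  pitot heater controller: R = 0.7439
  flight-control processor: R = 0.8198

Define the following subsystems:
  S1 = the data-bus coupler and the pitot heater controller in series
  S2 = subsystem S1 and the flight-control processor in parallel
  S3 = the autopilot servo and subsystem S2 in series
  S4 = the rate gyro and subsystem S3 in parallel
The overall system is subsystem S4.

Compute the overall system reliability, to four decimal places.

0.9967

Series (data-bus coupler and pitot heater controller): 0.964000 × 0.743900 = 0.717120
Parallel ([0.717120] and flight-control processor): 1 − (1 − 0.717120)(1 − 0.819800) = 0.949025
Series (autopilot servo and [0.949025]): 0.837600 × 0.949025 = 0.794903
Parallel (rate gyro and [0.794903]): 1 − (1 − 0.984000)(1 − 0.794903) = 0.9967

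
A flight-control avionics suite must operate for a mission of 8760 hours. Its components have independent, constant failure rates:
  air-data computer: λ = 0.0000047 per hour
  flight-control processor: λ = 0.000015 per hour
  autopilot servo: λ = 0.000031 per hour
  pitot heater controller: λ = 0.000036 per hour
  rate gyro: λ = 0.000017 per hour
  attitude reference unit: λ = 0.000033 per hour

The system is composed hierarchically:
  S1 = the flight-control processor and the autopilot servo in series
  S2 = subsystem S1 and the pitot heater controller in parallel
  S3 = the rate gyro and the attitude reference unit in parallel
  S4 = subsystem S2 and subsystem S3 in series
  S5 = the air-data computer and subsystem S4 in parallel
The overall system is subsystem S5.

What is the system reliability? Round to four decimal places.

R(air-data computer) = exp(−0.0000047 × 8760) = 0.959664
R(flight-control processor) = exp(−0.000015 × 8760) = 0.876867
R(autopilot servo) = exp(−0.000031 × 8760) = 0.762190
R(pitot heater controller) = exp(−0.000036 × 8760) = 0.729526
R(rate gyro) = exp(−0.000017 × 8760) = 0.861638
R(attitude reference unit) = exp(−0.000033 × 8760) = 0.748952
Series (flight-control processor and autopilot servo): 0.876867 × 0.762190 = 0.668339
Parallel ([0.668339] and pitot heater controller): 1 − (1 − 0.668339)(1 − 0.729526) = 0.910294
Parallel (rate gyro and attitude reference unit): 1 − (1 − 0.861638)(1 − 0.748952) = 0.965264
Series ([0.910294] and [0.965264]): 0.910294 × 0.965264 = 0.878674
Parallel (air-data computer and [0.878674]): 1 − (1 − 0.959664)(1 − 0.878674) = 0.9951

0.9951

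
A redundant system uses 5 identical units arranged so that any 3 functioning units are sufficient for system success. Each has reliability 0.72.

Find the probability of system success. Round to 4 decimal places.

R = Σ_{i=3}^{5} C(5,i) p^i (1−p)^{5−i} with p = 0.72
C(5,3)·0.72^3·0.28^2 = 0.292626
C(5,4)·0.72^4·0.28^1 = 0.376234
C(5,5)·0.72^5·0.28^0 = 0.193492
Sum = 0.8624

0.8624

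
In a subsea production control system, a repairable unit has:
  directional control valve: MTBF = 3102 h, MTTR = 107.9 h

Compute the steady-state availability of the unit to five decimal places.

A(directional control valve) = MTBF/(MTBF+MTTR) = 3102/(3102+107.9) = 0.96639

0.96639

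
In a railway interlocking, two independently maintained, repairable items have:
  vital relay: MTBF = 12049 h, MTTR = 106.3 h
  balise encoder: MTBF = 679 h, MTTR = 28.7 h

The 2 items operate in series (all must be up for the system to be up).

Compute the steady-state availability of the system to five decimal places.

0.95106

A(vital relay) = MTBF/(MTBF+MTTR) = 12049/(12049+106.3) = 0.991255
A(balise encoder) = MTBF/(MTBF+MTTR) = 679/(679+28.7) = 0.959446
Series availability: 0.991255 × 0.959446 = 0.95106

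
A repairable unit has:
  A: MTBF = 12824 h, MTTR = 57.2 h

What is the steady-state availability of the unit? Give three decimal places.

A(A) = MTBF/(MTBF+MTTR) = 12824/(12824+57.2) = 0.996

0.996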